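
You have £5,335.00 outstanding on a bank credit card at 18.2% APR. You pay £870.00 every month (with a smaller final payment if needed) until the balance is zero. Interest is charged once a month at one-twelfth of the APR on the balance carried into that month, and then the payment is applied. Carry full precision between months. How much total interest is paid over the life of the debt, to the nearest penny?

£308.63

Monthly rate r = 18.2%/12 = 1.51667% = 0.0151667.
Payoff takes n = ⌈−ln(1 − rB₀/P)/ln(1+r)⌉ = ⌈6.485⌉ = 7 payments; the last is £423.63.
Total paid = 6·£870.00 + £423.63 = £5,643.63.
Total interest = total paid − principal = £5,643.63 − £5,335.00 = £308.63.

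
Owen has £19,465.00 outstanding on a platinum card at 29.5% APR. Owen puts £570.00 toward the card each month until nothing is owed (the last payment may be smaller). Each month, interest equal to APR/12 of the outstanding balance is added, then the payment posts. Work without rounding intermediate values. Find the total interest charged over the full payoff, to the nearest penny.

£23,474.41

Monthly rate r = 29.5%/12 = 2.45833% = 0.0245833.
Payoff takes n = ⌈−ln(1 − rB₀/P)/ln(1+r)⌉ = ⌈75.330⌉ = 76 payments; the last is £189.41.
Total paid = 75·£570.00 + £189.41 = £42,939.41.
Total interest = total paid − principal = £42,939.41 − £19,465.00 = £23,474.41.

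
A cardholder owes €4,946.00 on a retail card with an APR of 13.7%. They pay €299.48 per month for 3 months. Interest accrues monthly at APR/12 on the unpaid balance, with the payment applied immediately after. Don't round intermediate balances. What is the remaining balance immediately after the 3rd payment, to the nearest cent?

€4,208.61

Monthly rate r = 13.7%/12 = 1.14167% = 0.0114167.
Each month: B ← B·(1+r) − €299.48.
Month 1: interest €56.47; balance after payment €4,702.99.
Month 2: interest €53.69; balance after payment €4,457.20.
Month 3: interest €50.89; balance after payment €4,208.61.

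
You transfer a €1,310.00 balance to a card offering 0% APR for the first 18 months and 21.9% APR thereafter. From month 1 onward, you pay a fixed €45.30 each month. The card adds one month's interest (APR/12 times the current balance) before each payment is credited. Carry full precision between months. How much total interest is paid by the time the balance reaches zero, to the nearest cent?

€62.09

Promo months 1–18 at r₀ = 0%/12 = 0; months 19+ at r₁ = 21.9%/12 = 0.01825.
After month 18 (no interest yet): B = €1,310.00 − 18·€45.30 = €494.60.
Then at r₁ with €45.30/mo: n₂ = −ln(1 − r₁·B/P)/ln(1+r₁) ≈ 12.29 → 13 more payments.
Total paid = 30·€45.30 + €13.09 = €1,372.09; interest = €1,372.09 − €1,310.00 = €62.09.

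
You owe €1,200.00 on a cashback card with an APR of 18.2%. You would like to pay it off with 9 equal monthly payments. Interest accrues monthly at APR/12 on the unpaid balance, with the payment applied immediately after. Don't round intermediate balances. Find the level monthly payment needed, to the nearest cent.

€143.65

Monthly rate r = 18.2%/12 = 1.51667% = 0.0151667.
Level-payment amortization: P = B₀·r / (1 − (1+r)^(−n)) = 1200.00·0.0151667 / (1 − 1.01517^(−9)).
Denominator 1 − (1+r)^(−9) = 0.1266992.
P = 18.2 / 0.1266992 ≈ 143.65.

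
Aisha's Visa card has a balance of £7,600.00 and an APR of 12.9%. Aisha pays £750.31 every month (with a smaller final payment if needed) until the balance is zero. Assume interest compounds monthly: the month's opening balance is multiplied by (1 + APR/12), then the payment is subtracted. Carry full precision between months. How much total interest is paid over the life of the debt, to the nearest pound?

£490

Monthly rate r = 12.9%/12 = 1.075% = 0.01075.
Payoff takes n = ⌈−ln(1 − rB₀/P)/ln(1+r)⌉ = ⌈10.782⌉ = 11 payments; the last is £587.26.
Total paid = 10·£750.31 + £587.26 = £8,090.36.
Total interest = total paid − principal = £8,090.36 − £7,600.00 = £490.36.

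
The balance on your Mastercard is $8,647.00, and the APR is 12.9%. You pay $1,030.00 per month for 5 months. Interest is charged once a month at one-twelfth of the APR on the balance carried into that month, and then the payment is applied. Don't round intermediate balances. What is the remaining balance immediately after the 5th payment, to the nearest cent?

Monthly rate r = 12.9%/12 = 1.075% = 0.01075.
Each month: B ← B·(1+r) − $1,030.00.
Month 1: interest $92.96; balance after payment $7,709.96.
Month 2: interest $82.88; balance after payment $6,762.84.
Month 3: interest $72.70; balance after payment $5,805.54.
Month 4: interest $62.41; balance after payment $4,837.95.
Month 5: interest $52.01; balance after payment $3,859.96.

$3,859.96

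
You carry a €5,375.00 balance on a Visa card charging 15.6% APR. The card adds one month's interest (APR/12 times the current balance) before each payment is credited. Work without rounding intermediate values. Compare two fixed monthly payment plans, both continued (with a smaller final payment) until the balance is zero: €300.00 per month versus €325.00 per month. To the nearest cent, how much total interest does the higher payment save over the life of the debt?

Monthly rate r = 15.6%/12 = 1.3% = 0.013.
At €300.00/mo: n = ⌈−ln(1 − rB₀/P)/ln(1+r)⌉ = 21 payments (last €159.24); total interest = total paid − €5,375.00 = €784.24.
At €325.00/mo: 19 payments (last €241.44); total interest €716.44.
Interest saved = €784.24 − €716.44 = €67.80.

€67.80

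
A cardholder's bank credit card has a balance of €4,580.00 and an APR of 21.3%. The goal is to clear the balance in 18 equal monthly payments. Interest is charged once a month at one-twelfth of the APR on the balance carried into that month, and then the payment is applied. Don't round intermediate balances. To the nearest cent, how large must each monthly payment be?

€299.49

Monthly rate r = 21.3%/12 = 1.775% = 0.01775.
Level-payment amortization: P = B₀·r / (1 − (1+r)^(−n)) = 4580.00·0.01775 / (1 − 1.01775^(−18)).
Denominator 1 − (1+r)^(−18) = 0.271448929.
P = 81.295 / 0.271448929 ≈ 299.49.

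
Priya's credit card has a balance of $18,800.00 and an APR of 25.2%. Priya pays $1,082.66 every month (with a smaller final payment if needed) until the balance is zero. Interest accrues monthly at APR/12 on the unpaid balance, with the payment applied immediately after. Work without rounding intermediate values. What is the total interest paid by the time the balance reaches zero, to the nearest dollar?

Monthly rate r = 25.2%/12 = 2.1% = 0.021.
Payoff takes n = ⌈−ln(1 − rB₀/P)/ln(1+r)⌉ = ⌈21.826⌉ = 22 payments; the last is $895.44.
Total paid = 21·$1,082.66 + $895.44 = $23,631.30.
Total interest = total paid − principal = $23,631.30 − $18,800.00 = $4,831.30.

$4,831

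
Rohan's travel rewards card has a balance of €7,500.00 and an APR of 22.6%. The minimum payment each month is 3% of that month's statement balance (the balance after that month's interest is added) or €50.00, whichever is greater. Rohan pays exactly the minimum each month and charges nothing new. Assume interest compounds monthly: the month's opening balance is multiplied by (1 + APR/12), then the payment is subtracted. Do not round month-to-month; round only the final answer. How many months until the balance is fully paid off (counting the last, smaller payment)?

Monthly rate r = 22.6%/12 = 1.88333% = 0.0188333.
While 3% of the post-interest balance exceeds €50.00, each month B ← (B·(1+r))·(1 − 0.03), i.e. B shrinks by the factor (1+r)·0.97 = 0.98827.
This holds for months 1–130. Entering month 131 the balance is €1,617.32; 3% of the post-interest balance is now below €50.00, so the flat €50.00 minimum applies from here.
From month 131 a fixed €50.00 at rate r clears €1,617.32 in 51 more payments. Total: 130 + 51 = 181 months.

181 months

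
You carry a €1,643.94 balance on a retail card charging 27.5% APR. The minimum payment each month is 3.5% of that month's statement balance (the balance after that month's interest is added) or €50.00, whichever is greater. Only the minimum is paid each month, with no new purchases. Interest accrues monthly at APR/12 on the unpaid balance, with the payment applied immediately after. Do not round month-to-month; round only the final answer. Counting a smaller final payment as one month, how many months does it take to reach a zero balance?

58 months

Monthly rate r = 27.5%/12 = 2.29167% = 0.0229167.
While 3.5% of the post-interest balance exceeds €50.00, each month B ← (B·(1+r))·(1 − 0.035), i.e. B shrinks by the factor (1+r)·0.965 = 0.98711.
This holds for months 1–13. Entering month 14 the balance is €1,388.88; 3.5% of the post-interest balance is now below €50.00, so the flat €50.00 minimum applies from here.
From month 14 a fixed €50.00 at rate r clears €1,388.88 in 45 more payments. Total: 13 + 45 = 58 months.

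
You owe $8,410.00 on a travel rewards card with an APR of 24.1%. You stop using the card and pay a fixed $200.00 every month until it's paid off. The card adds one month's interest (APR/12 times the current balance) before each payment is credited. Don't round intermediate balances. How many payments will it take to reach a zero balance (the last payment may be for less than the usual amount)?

94 payments

Monthly rate r = 24.1%/12 = 2.00833% = 0.0200833.
Recurrence: B ← B·(1+r) − $200.00.
Month 1: interest $168.90; balance after payment $8,378.90.
Month 2: interest $168.28; balance after payment $8,347.18.
Closed form: n = −ln(1 − rB₀/P)/ln(1+r) = −ln(0.1555)/ln(1.02008) ≈ 93.598, so the balance reaches zero during payment 94.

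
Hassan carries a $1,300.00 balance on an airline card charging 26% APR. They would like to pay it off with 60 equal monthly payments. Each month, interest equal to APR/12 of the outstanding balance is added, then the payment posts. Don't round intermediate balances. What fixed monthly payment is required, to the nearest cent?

Monthly rate r = 26%/12 = 2.16667% = 0.0216667.
Level-payment amortization: P = B₀·r / (1 − (1+r)^(−n)) = 1300.00·0.0216667 / (1 − 1.02167^(−60)).
Denominator 1 − (1+r)^(−60) = 0.723658219.
P = 28.1667 / 0.723658219 ≈ 38.92.

$38.92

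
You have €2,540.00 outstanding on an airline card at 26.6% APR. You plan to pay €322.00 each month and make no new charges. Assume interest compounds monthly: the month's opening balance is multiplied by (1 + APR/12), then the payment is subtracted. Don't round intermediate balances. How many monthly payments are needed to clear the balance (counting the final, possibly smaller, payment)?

9 months

Monthly rate r = 26.6%/12 = 2.21667% = 0.0221667.
Recurrence: B ← B·(1+r) − €322.00.
Month 1: interest €56.30; balance after payment €2,274.30.
Month 2: interest €50.41; balance after payment €2,002.72.
Closed form: n = −ln(1 − rB₀/P)/ln(1+r) = −ln(0.82514)/ln(1.02217) ≈ 8.766, so the balance reaches zero during payment 9.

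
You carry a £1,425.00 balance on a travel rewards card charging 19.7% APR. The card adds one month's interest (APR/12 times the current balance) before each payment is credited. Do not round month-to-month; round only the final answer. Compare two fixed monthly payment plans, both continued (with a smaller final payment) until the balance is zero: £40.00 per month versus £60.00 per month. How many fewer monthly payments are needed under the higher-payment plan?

23 fewer payments

Monthly rate r = 19.7%/12 = 1.64167% = 0.0164167.
At £40.00/mo: n = ⌈−ln(1 − rB₀/P)/ln(1+r)⌉ = 54 payments (last £39.51); total interest = total paid − £1,425.00 = £734.51.
At £60.00/mo: 31 payments (last £20.84); total interest £395.84.
Payments saved = 54 − 31 = 23.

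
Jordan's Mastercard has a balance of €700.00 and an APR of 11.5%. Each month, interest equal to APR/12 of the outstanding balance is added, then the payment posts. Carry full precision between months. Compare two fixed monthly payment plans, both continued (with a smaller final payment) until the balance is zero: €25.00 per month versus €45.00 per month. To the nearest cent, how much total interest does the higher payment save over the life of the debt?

Monthly rate r = 11.5%/12 = 0.958333% = 0.00958333.
At €25.00/mo: n = ⌈−ln(1 − rB₀/P)/ln(1+r)⌉ = 33 payments (last €18.96); total interest = total paid − €700.00 = €118.96.
At €45.00/mo: 17 payments (last €41.66); total interest €61.66.
Interest saved = €118.96 − €61.66 = €57.30.

€57.30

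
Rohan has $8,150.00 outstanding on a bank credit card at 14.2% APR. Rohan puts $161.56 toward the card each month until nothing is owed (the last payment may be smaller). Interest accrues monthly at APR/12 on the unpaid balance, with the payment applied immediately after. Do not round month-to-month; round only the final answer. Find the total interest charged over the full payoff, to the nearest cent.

$4,329.47

Monthly rate r = 14.2%/12 = 1.18333% = 0.0118333.
Payoff takes n = ⌈−ln(1 − rB₀/P)/ln(1+r)⌉ = ⌈77.242⌉ = 78 payments; the last is $39.35.
Total paid = 77·$161.56 + $39.35 = $12,479.47.
Total interest = total paid − principal = $12,479.47 − $8,150.00 = $4,329.47.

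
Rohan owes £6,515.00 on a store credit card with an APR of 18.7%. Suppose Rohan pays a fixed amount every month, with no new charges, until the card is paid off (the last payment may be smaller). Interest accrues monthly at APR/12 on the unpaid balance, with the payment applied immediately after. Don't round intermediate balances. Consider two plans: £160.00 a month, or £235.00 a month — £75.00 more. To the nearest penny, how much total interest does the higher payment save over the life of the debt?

£1,818.15

Monthly rate r = 18.7%/12 = 1.55833% = 0.0155833.
At £160.00/mo: n = ⌈−ln(1 − rB₀/P)/ln(1+r)⌉ = 66 payments (last £15.38); total interest = total paid − £6,515.00 = £3,900.38.
At £235.00/mo: 37 payments (last £137.23); total interest £2,082.23.
Interest saved = £3,900.38 − £2,082.23 = £1,818.15.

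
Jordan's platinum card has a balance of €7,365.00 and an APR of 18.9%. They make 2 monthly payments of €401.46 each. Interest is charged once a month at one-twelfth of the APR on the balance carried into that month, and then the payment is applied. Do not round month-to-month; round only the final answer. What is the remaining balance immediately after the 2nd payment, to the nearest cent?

Monthly rate r = 18.9%/12 = 1.575% = 0.01575.
Each month: B ← B·(1+r) − €401.46.
Month 1: interest €116.00; balance after payment €7,079.54.
Month 2: interest €111.50; balance after payment €6,789.58.

€6,789.58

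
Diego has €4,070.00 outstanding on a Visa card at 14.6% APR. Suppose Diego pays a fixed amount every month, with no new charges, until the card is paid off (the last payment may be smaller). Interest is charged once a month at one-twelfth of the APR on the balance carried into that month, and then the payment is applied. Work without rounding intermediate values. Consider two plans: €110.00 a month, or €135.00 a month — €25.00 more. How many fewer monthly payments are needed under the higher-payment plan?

12 fewer payments

Monthly rate r = 14.6%/12 = 1.21667% = 0.0121667.
At €110.00/mo: n = ⌈−ln(1 − rB₀/P)/ln(1+r)⌉ = 50 payments (last €50.84); total interest = total paid − €4,070.00 = €1,370.84.
At €135.00/mo: 38 payments (last €106.44); total interest €1,031.44.
Payments saved = 50 − 38 = 12.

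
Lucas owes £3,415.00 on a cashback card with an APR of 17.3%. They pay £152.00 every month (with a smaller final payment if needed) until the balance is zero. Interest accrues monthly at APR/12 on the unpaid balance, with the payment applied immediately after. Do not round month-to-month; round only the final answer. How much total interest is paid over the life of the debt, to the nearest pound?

£742

Monthly rate r = 17.3%/12 = 1.44167% = 0.0144167.
Payoff takes n = ⌈−ln(1 − rB₀/P)/ln(1+r)⌉ = ⌈27.345⌉ = 28 payments; the last is £52.75.
Total paid = 27·£152.00 + £52.75 = £4,156.75.
Total interest = total paid − principal = £4,156.75 − £3,415.00 = £741.75.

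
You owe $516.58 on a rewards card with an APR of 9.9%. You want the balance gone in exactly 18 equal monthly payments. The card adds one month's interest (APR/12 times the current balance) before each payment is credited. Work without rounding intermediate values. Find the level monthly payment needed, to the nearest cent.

$31.00

Monthly rate r = 9.9%/12 = 0.825% = 0.00825.
Level-payment amortization: P = B₀·r / (1 − (1+r)^(−n)) = 516.58·0.00825 / (1 − 1.00825^(−18)).
Denominator 1 − (1+r)^(−18) = 0.13747469.
P = 4.26179 / 0.13747469 ≈ 31.00.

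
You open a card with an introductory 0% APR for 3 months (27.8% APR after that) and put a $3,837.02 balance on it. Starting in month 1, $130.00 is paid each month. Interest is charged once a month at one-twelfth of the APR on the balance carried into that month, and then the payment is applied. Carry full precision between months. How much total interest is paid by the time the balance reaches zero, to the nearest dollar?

$1,961

Promo months 1–3 at r₀ = 0%/12 = 0; months 4+ at r₁ = 27.8%/12 = 0.0231667.
After month 3 (no interest yet): B = $3,837.02 − 3·$130.00 = $3,447.02.
Then at r₁ with $130.00/mo: n₂ = −ln(1 − r₁·B/P)/ln(1+r₁) ≈ 41.60 → 42 more payments.
Total paid = 44·$130.00 + $77.76 = $5,797.76; interest = $5,797.76 − $3,837.02 = $1,960.74.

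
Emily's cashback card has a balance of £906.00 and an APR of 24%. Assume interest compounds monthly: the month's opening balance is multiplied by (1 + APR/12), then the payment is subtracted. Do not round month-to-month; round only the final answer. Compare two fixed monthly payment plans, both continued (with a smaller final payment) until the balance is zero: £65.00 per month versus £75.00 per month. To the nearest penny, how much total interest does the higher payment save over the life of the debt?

Monthly rate r = 24%/12 = 2% = 0.02.
At £65.00/mo: n = ⌈−ln(1 − rB₀/P)/ln(1+r)⌉ = 17 payments (last £32.83); total interest = total paid − £906.00 = £166.83.
At £75.00/mo: 14 payments (last £72.40); total interest £141.40.
Interest saved = £166.83 − £141.40 = £25.43.

£25.43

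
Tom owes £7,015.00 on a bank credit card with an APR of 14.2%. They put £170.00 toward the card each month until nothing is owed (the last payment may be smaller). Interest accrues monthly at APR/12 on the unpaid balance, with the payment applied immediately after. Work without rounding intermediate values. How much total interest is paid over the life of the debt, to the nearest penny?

£2,667.45

Monthly rate r = 14.2%/12 = 1.18333% = 0.0118333.
Payoff takes n = ⌈−ln(1 − rB₀/P)/ln(1+r)⌉ = ⌈56.955⌉ = 57 payments; the last is £162.45.
Total paid = 56·£170.00 + £162.45 = £9,682.45.
Total interest = total paid − principal = £9,682.45 − £7,015.00 = £2,667.45.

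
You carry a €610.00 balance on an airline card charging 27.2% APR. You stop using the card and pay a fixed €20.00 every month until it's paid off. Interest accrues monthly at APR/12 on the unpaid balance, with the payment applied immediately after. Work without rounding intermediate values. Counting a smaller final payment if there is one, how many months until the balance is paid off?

53 payments

Monthly rate r = 27.2%/12 = 2.26667% = 0.0226667.
Recurrence: B ← B·(1+r) − €20.00.
Month 1: interest €13.83; balance after payment €603.83.
Month 2: interest €13.69; balance after payment €597.51.
Closed form: n = −ln(1 − rB₀/P)/ln(1+r) = −ln(0.30867)/ln(1.02267) ≈ 52.446, so the balance reaches zero during payment 53.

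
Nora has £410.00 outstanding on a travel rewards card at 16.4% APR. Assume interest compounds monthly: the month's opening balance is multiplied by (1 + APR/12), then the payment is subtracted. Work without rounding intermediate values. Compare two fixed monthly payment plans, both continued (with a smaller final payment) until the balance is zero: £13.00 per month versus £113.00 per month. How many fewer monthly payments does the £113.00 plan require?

38 fewer payments

Monthly rate r = 16.4%/12 = 1.36667% = 0.0136667.
At £13.00/mo: n = ⌈−ln(1 − rB₀/P)/ln(1+r)⌉ = 42 payments (last £7.09); total interest = total paid − £410.00 = £130.09.
At £113.00/mo: 4 payments (last £84.53); total interest £13.53.
Payments saved = 42 − 4 = 38.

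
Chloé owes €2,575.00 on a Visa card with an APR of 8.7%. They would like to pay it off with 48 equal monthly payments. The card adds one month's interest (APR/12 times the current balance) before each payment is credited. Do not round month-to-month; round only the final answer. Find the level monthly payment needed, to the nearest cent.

€63.71

Monthly rate r = 8.7%/12 = 0.725% = 0.00725.
Level-payment amortization: P = B₀·r / (1 − (1+r)^(−n)) = 2575.00·0.00725 / (1 − 1.00725^(−48)).
Denominator 1 − (1+r)^(−48) = 0.293014105.
P = 18.6687 / 0.293014105 ≈ 63.71.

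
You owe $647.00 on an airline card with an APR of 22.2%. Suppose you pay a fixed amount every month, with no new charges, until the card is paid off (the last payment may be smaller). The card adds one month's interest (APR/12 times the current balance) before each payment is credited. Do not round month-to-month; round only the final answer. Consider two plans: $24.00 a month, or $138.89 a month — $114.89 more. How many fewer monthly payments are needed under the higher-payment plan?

Monthly rate r = 22.2%/12 = 1.85% = 0.0185.
At $24.00/mo: n = ⌈−ln(1 − rB₀/P)/ln(1+r)⌉ = 38 payments (last $16.24); total interest = total paid − $647.00 = $257.24.
At $138.89/mo: 5 payments (last $127.37); total interest $35.93.
Payments saved = 38 − 5 = 33.

33 fewer payments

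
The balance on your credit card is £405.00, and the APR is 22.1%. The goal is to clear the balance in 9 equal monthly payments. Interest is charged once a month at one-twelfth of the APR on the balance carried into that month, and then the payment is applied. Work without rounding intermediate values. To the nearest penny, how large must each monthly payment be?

£49.24

Monthly rate r = 22.1%/12 = 1.84167% = 0.0184167.
Level-payment amortization: P = B₀·r / (1 − (1+r)^(−n)) = 405.00·0.0184167 / (1 − 1.01842^(−9)).
Denominator 1 − (1+r)^(−9) = 0.151463521.
P = 7.45875 / 0.151463521 ≈ 49.24.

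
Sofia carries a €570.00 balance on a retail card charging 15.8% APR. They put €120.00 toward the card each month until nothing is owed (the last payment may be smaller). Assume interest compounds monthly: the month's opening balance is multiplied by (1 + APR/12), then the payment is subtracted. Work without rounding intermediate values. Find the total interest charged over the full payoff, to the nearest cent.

€22.52

Monthly rate r = 15.8%/12 = 1.31667% = 0.0131667.
Payoff takes n = ⌈−ln(1 − rB₀/P)/ln(1+r)⌉ = ⌈4.937⌉ = 5 payments; the last is €112.52.
Total paid = 4·€120.00 + €112.52 = €592.52.
Total interest = total paid − principal = €592.52 − €570.00 = €22.52.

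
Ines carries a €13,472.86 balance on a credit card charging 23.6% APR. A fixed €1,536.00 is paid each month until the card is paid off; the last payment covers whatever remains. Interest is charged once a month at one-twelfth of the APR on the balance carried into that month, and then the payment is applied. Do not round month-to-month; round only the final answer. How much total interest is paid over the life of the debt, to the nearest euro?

€1,464

Monthly rate r = 23.6%/12 = 1.96667% = 0.0196667.
Payoff takes n = ⌈−ln(1 − rB₀/P)/ln(1+r)⌉ = ⌈9.722⌉ = 10 payments; the last is €1,112.59.
Total paid = 9·€1,536.00 + €1,112.59 = €14,936.59.
Total interest = total paid − principal = €14,936.59 − €13,472.86 = €1,463.73.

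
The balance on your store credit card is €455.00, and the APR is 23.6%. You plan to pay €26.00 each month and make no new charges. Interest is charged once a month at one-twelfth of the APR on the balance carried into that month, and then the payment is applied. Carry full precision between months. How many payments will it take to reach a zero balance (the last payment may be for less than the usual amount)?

22 payments

Monthly rate r = 23.6%/12 = 1.96667% = 0.0196667.
Recurrence: B ← B·(1+r) − €26.00.
Month 1: interest €8.95; balance after payment €437.95.
Month 2: interest €8.61; balance after payment €420.56.
Closed form: n = −ln(1 − rB₀/P)/ln(1+r) = −ln(0.65583)/ln(1.01967) ≈ 21.660, so the balance reaches zero during payment 22.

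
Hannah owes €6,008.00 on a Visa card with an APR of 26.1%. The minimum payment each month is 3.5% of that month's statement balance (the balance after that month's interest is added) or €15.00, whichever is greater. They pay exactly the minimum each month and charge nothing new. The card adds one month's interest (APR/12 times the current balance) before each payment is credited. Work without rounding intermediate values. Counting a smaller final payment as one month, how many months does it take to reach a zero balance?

233 months

Monthly rate r = 26.1%/12 = 2.175% = 0.02175.
While 3.5% of the post-interest balance exceeds €15.00, each month B ← (B·(1+r))·(1 − 0.035), i.e. B shrinks by the factor (1+r)·0.965 = 0.98599.
This holds for months 1–189. Entering month 190 the balance is €417.38; 3.5% of the post-interest balance is now below €15.00, so the flat €15.00 minimum applies from here.
From month 190 a fixed €15.00 at rate r clears €417.38 in 44 more payments. Total: 189 + 44 = 233 months.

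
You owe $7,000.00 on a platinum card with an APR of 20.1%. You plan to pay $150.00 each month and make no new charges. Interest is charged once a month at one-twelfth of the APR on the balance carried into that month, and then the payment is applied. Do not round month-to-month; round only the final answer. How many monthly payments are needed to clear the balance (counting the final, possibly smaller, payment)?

92 payments

Monthly rate r = 20.1%/12 = 1.675% = 0.01675.
Recurrence: B ← B·(1+r) − $150.00.
Month 1: interest $117.25; balance after payment $6,967.25.
Month 2: interest $116.70; balance after payment $6,933.95.
Closed form: n = −ln(1 − rB₀/P)/ln(1+r) = −ln(0.21833)/ln(1.01675) ≈ 91.608, so the balance reaches zero during payment 92.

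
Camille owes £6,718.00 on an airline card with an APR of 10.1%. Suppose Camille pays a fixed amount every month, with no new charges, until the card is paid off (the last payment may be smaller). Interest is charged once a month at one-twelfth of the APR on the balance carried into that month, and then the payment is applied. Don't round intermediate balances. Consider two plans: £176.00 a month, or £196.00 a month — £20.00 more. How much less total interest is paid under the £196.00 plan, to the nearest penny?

£178.26

Monthly rate r = 10.1%/12 = 0.841667% = 0.00841667.
At £176.00/mo: n = ⌈−ln(1 − rB₀/P)/ln(1+r)⌉ = 47 payments (last £41.76); total interest = total paid − £6,718.00 = £1,419.76.
At £196.00/mo: 41 payments (last £119.50); total interest £1,241.50.
Interest saved = £1,419.76 − £1,241.50 = £178.26.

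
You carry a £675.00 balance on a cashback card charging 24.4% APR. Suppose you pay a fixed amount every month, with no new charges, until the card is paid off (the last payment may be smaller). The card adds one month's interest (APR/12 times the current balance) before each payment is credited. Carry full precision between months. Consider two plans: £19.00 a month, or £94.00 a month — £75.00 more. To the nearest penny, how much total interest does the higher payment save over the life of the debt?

£472.42

Monthly rate r = 24.4%/12 = 2.03333% = 0.0203333.
At £19.00/mo: n = ⌈−ln(1 − rB₀/P)/ln(1+r)⌉ = 64 payments (last £12.61); total interest = total paid − £675.00 = £534.61.
At £94.00/mo: 8 payments (last £79.19); total interest £62.19.
Interest saved = £534.61 − £62.19 = £472.42.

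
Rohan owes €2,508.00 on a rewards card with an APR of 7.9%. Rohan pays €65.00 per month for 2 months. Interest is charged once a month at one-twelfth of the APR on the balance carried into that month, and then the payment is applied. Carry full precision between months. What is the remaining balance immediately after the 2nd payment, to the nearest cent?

Monthly rate r = 7.9%/12 = 0.658333% = 0.00658333.
Each month: B ← B·(1+r) − €65.00.
Month 1: interest €16.51; balance after payment €2,459.51.
Month 2: interest €16.19; balance after payment €2,410.70.

€2,410.70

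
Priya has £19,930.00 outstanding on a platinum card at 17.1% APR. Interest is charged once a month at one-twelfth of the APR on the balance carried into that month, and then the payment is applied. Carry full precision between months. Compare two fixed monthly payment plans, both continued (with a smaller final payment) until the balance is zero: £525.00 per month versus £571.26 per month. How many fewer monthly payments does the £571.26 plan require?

Monthly rate r = 17.1%/12 = 1.425% = 0.01425.
At £525.00/mo: n = ⌈−ln(1 − rB₀/P)/ln(1+r)⌉ = 56 payments (last £14.70); total interest = total paid − £19,930.00 = £8,959.70.
At £571.26/mo: 49 payments (last £335.80); total interest £7,826.28.
Payments saved = 56 − 49 = 7.

7 fewer payments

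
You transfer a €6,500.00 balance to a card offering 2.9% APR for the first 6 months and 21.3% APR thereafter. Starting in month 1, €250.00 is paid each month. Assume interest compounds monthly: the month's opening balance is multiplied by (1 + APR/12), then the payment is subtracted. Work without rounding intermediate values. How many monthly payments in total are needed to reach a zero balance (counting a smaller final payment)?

Promo months 1–6 at r₀ = 2.9%/12 = 0.00241667; months 7+ at r₁ = 21.3%/12 = 0.01775.
After month 6: iterate B ← B·(1+r₀) − €250.00 for 6 months → €5,085.73.
Then at r₁ with €250.00/mo: n₂ = −ln(1 − r₁·B/P)/ln(1+r₁) ≈ 25.46 → 26 more payments.

32 months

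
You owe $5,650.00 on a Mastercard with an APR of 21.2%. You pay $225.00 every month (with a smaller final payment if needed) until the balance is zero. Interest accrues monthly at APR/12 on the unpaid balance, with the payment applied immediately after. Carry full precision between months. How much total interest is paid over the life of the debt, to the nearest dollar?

Monthly rate r = 21.2%/12 = 1.76667% = 0.0176667.
Payoff takes n = ⌈−ln(1 − rB₀/P)/ln(1+r)⌉ = ⌈33.480⌉ = 34 payments; the last is $108.56.
Total paid = 33·$225.00 + $108.56 = $7,533.56.
Total interest = total paid − principal = $7,533.56 − $5,650.00 = $1,883.56.

$1,884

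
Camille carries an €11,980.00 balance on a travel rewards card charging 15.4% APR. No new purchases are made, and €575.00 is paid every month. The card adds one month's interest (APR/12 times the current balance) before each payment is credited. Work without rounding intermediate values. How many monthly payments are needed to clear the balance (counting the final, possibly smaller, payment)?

Monthly rate r = 15.4%/12 = 1.28333% = 0.0128333.
Recurrence: B ← B·(1+r) − €575.00.
Month 1: interest €153.74; balance after payment €11,558.74.
Month 2: interest €148.34; balance after payment €11,132.08.
Closed form: n = −ln(1 − rB₀/P)/ln(1+r) = −ln(0.73262)/ln(1.01283) ≈ 24.399, so the balance reaches zero during payment 25.

25 months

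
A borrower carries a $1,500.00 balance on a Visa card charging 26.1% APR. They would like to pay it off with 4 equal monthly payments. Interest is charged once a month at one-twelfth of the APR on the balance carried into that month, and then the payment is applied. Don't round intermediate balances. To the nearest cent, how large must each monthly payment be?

Monthly rate r = 26.1%/12 = 2.175% = 0.02175.
Level-payment amortization: P = B₀·r / (1 − (1+r)^(−n)) = 1500.00·0.02175 / (1 − 1.02175^(−4)).
Denominator 1 − (1+r)^(−4) = 0.0824675886.
P = 32.625 / 0.0824675886 ≈ 395.61.

$395.61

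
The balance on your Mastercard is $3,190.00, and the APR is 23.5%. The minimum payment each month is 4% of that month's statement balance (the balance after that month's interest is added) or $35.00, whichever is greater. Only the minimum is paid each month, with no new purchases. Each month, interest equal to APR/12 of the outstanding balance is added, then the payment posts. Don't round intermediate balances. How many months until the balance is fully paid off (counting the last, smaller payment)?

96 months

Monthly rate r = 23.5%/12 = 1.95833% = 0.0195833.
While 4% of the post-interest balance exceeds $35.00, each month B ← (B·(1+r))·(1 − 0.04), i.e. B shrinks by the factor (1+r)·0.96 = 0.9788.
This holds for months 1–62. Entering month 63 the balance is $844.92; 4% of the post-interest balance is now below $35.00, so the flat $35.00 minimum applies from here.
From month 63 a fixed $35.00 at rate r clears $844.92 in 34 more payments. Total: 62 + 34 = 96 months.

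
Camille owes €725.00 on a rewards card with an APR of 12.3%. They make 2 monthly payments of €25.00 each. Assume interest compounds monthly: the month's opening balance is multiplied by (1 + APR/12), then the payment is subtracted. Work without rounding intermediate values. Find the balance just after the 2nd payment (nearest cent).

Monthly rate r = 12.3%/12 = 1.025% = 0.01025.
Each month: B ← B·(1+r) − €25.00.
Month 1: interest €7.43; balance after payment €707.43.
Month 2: interest €7.25; balance after payment €689.68.

€689.68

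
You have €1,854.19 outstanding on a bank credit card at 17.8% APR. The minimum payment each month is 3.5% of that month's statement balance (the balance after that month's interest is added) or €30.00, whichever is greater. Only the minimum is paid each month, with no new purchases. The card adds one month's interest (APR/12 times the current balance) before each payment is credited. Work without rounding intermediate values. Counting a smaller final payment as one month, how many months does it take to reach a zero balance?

Monthly rate r = 17.8%/12 = 1.48333% = 0.0148333.
While 3.5% of the post-interest balance exceeds €30.00, each month B ← (B·(1+r))·(1 − 0.035), i.e. B shrinks by the factor (1+r)·0.965 = 0.97931.
This holds for months 1–38. Entering month 39 the balance is €837.90; 3.5% of the post-interest balance is now below €30.00, so the flat €30.00 minimum applies from here.
From month 39 a fixed €30.00 at rate r clears €837.90 in 37 more payments. Total: 38 + 37 = 75 months.

75 months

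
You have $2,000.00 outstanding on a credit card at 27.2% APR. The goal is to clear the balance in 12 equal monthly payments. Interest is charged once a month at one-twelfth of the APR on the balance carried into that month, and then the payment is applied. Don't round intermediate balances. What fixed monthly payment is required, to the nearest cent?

$192.23

Monthly rate r = 27.2%/12 = 2.26667% = 0.0226667.
Level-payment amortization: P = B₀·r / (1 − (1+r)^(−n)) = 2000.00·0.0226667 / (1 − 1.02267^(−12)).
Denominator 1 − (1+r)^(−12) = 0.235828576.
P = 45.3333 / 0.235828576 ≈ 192.23.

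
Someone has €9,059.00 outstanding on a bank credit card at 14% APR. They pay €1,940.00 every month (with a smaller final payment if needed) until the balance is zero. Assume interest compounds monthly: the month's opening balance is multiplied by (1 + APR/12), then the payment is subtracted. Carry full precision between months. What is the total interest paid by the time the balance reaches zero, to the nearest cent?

Monthly rate r = 14%/12 = 1.16667% = 0.0116667.
Payoff takes n = ⌈−ln(1 − rB₀/P)/ln(1+r)⌉ = ⌈4.830⌉ = 5 payments; the last is €1,610.93.
Total paid = 4·€1,940.00 + €1,610.93 = €9,370.93.
Total interest = total paid − principal = €9,370.93 − €9,059.00 = €311.93.

€311.93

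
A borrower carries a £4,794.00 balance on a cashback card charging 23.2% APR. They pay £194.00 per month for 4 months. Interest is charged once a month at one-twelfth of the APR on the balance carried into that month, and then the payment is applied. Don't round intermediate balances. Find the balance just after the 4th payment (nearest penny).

£4,376.83

Monthly rate r = 23.2%/12 = 1.93333% = 0.0193333.
Each month: B ← B·(1+r) − £194.00.
Month 1: interest £92.68; balance after payment £4,692.68.
Month 2: interest £90.73; balance after payment £4,589.41.
Month 3: interest £88.73; balance after payment £4,484.14.
Month 4: interest £86.69; balance after payment £4,376.83.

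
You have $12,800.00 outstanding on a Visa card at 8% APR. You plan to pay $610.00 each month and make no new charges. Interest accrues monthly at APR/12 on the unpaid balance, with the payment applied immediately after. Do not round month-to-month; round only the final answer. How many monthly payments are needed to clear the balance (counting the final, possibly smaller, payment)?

Monthly rate r = 8%/12 = 0.666667% = 0.00666667.
Recurrence: B ← B·(1+r) − $610.00.
Month 1: interest $85.33; balance after payment $12,275.33.
Month 2: interest $81.84; balance after payment $11,747.17.
Closed form: n = −ln(1 − rB₀/P)/ln(1+r) = −ln(0.86011)/ln(1.00667) ≈ 22.680, so the balance reaches zero during payment 23.

23 months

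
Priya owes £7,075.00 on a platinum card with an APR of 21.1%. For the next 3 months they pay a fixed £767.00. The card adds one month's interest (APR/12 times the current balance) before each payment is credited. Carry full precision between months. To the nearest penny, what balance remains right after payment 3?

Monthly rate r = 21.1%/12 = 1.75833% = 0.0175833.
Each month: B ← B·(1+r) − £767.00.
Month 1: interest £124.40; balance after payment £6,432.40.
Month 2: interest £113.10; balance after payment £5,778.51.
Month 3: interest £101.61; balance after payment £5,113.11.

£5,113.11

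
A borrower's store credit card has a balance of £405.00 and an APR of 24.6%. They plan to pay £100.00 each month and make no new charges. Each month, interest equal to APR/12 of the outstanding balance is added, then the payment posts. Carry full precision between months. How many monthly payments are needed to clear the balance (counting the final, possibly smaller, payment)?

5 months

Monthly rate r = 24.6%/12 = 2.05% = 0.0205.
Recurrence: B ← B·(1+r) − £100.00.
Month 1: interest £8.30; balance after payment £313.30.
Month 2: interest £6.42; balance after payment £219.73.
Month 3: interest £4.50; balance after payment £124.23.
Month 4: interest £2.55; balance after payment £26.78.
Month 5: interest £0.55; balance after payment £0.00.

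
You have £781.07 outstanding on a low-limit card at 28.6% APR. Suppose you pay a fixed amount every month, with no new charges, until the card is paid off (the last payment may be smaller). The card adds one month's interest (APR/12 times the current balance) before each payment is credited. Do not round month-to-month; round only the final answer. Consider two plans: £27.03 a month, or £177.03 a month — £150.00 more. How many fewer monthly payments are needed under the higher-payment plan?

Monthly rate r = 28.6%/12 = 2.38333% = 0.0238333.
At £27.03/mo: n = ⌈−ln(1 − rB₀/P)/ln(1+r)⌉ = 50 payments (last £14.83); total interest = total paid − £781.07 = £558.23.
At £177.03/mo: 5 payments (last £127.36); total interest £54.41.
Payments saved = 50 − 5 = 45.

45 fewer payments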